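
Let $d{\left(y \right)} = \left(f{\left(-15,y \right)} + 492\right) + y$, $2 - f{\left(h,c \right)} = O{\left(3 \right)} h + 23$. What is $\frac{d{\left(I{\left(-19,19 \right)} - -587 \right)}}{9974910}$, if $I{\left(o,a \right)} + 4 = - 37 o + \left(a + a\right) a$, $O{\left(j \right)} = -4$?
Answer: $\frac{2419}{9974910} \approx 0.00024251$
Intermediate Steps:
$I{\left(o,a \right)} = -4 - 37 o + 2 a^{2}$ ($I{\left(o,a \right)} = -4 + \left(- 37 o + \left(a + a\right) a\right) = -4 + \left(- 37 o + 2 a a\right) = -4 + \left(- 37 o + 2 a^{2}\right) = -4 - 37 o + 2 a^{2}$)
$f{\left(h,c \right)} = -21 + 4 h$ ($f{\left(h,c \right)} = 2 - \left(- 4 h + 23\right) = 2 - \left(23 - 4 h\right) = 2 + \left(-23 + 4 h\right) = -21 + 4 h$)
$d{\left(y \right)} = 411 + y$ ($d{\left(y \right)} = \left(\left(-21 + 4 \left(-15\right)\right) + 492\right) + y = \left(\left(-21 - 60\right) + 492\right) + y = \left(-81 + 492\right) + y = 411 + y$)
$\frac{d{\left(I{\left(-19,19 \right)} - -587 \right)}}{9974910} = \frac{411 - -2008}{9974910} = \left(411 + \left(\left(-4 + 703 + 2 \cdot 361\right) + 587\right)\right) \frac{1}{9974910} = \left(411 + \left(\left(-4 + 703 + 722\right) + 587\right)\right) \frac{1}{9974910} = \left(411 + \left(1421 + 587\right)\right) \frac{1}{9974910} = \left(411 + 2008\right) \frac{1}{9974910} = 2419 \cdot \frac{1}{9974910} = \frac{2419}{9974910}$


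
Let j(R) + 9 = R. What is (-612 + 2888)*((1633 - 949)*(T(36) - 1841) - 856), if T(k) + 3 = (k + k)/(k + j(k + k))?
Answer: -31586783200/11 ≈ -2.8715e+9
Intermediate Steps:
j(R) = -9 + R
T(k) = -3 + 2*k/(-9 + 3*k) (T(k) = -3 + (k + k)/(k + (-9 + (k + k))) = -3 + (2*k)/(k + (-9 + 2*k)) = -3 + (2*k)/(-9 + 3*k) = -3 + 2*k/(-9 + 3*k))
(-612 + 2888)*((1633 - 949)*(T(36) - 1841) - 856) = (-612 + 2888)*((1633 - 949)*((27 - 7*36)/(3*(-3 + 36)) - 1841) - 856) = 2276*(684*((⅓)*(27 - 252)/33 - 1841) - 856) = 2276*(684*((⅓)*(1/33)*(-225) - 1841) - 856) = 2276*(684*(-25/11 - 1841) - 856) = 2276*(684*(-20276/11) - 856) = 2276*(-13868784/11 - 856) = 2276*(-13878200/11) = -31586783200/11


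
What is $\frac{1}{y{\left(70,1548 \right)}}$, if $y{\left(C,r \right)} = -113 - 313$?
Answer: $- \frac{1}{426} \approx -0.0023474$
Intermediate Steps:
$y{\left(C,r \right)} = -426$ ($y{\left(C,r \right)} = -113 - 313 = -426$)
$\frac{1}{y{\left(70,1548 \right)}} = \frac{1}{-426} = - \frac{1}{426}$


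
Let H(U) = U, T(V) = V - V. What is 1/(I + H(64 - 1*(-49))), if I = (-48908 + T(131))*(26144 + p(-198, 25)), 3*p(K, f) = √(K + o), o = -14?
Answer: -11507855751/14714527616638377257 + 293448*I*√53/14714527616638377257 ≈ -7.8207e-10 + 1.4519e-13*I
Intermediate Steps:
T(V) = 0
p(K, f) = √(-14 + K)/3 (p(K, f) = √(K - 14)/3 = √(-14 + K)/3)
I = -1278650752 - 97816*I*√53/3 (I = (-48908 + 0)*(26144 + √(-14 - 198)/3) = -48908*(26144 + √(-212)/3) = -48908*(26144 + (2*I*√53)/3) = -48908*(26144 + 2*I*√53/3) = -1278650752 - 97816*I*√53/3 ≈ -1.2787e+9 - 2.3737e+5*I)
1/(I + H(64 - 1*(-49))) = 1/((-1278650752 - 97816*I*√53/3) + (64 - 1*(-49))) = 1/((-1278650752 - 97816*I*√53/3) + (64 + 49)) = 1/((-1278650752 - 97816*I*√53/3) + 113) = 1/(-1278650639 - 97816*I*√53/3)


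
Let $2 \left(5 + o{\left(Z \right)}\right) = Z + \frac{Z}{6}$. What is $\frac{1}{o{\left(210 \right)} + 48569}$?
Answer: $\frac{2}{97373} \approx 2.054 \cdot 10^{-5}$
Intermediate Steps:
$o{\left(Z \right)} = -5 + \frac{7 Z}{12}$ ($o{\left(Z \right)} = -5 + \frac{Z + \frac{Z}{6}}{2} = -5 + \frac{\frac{7}{6} Z}{2} = -5 + \frac{7 Z}{12}$)
$\frac{1}{o{\left(210 \right)} + 48569} = \frac{1}{\left(-5 + \frac{7}{12} \cdot 210\right) + 48569} = \frac{1}{\left(-5 + \frac{245}{2}\right) + 48569} = \frac{1}{\frac{235}{2} + 48569} = \frac{1}{\frac{97373}{2}} = \frac{2}{97373}$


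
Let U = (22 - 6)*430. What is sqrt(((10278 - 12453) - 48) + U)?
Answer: sqrt(4657) ≈ 68.242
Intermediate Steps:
U = 6880 (U = 16*430 = 6880)
sqrt(((10278 - 12453) - 48) + U) = sqrt(((10278 - 12453) - 48) + 6880) = sqrt((-2175 - 48) + 6880) = sqrt(-2223 + 6880) = sqrt(4657)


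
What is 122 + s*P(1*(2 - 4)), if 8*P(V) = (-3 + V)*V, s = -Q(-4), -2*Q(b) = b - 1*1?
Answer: 951/8 ≈ 118.88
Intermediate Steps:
Q(b) = ½ - b/2 (Q(b) = -(b - 1*1)/2 = -(b - 1)/2 = -(-1 + b)/2 = ½ - b/2)
s = -5/2 (s = -(½ - ½*(-4)) = -(½ + 2) = -1*5/2 = -5/2 ≈ -2.5000)
P(V) = V*(-3 + V)/8 (P(V) = ((-3 + V)*V)/8 = (V*(-3 + V))/8 = V*(-3 + V)/8)
122 + s*P(1*(2 - 4)) = 122 - 5*1*(2 - 4)*(-3 + 1*(2 - 4))/16 = 122 - 5*1*(-2)*(-3 + 1*(-2))/16 = 122 - 5*(-2)*(-3 - 2)/16 = 122 - 5*(-2)*(-5)/16 = 122 - 5/2*5/4 = 122 - 25/8 = 951/8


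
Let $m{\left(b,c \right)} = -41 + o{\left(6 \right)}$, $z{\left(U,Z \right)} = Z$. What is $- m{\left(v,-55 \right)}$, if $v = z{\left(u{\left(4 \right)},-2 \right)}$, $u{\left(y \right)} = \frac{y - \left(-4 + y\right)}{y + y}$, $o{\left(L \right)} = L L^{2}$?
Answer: $-175$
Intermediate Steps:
$o{\left(L \right)} = L^{3}$
$u{\left(y \right)} = \frac{2}{y}$ ($u{\left(y \right)} = \frac{4}{2 y} = 4 \frac{1}{2 y} = \frac{2}{y}$)
$v = -2$
$m{\left(b,c \right)} = 175$ ($m{\left(b,c \right)} = -41 + 6^{3} = -41 + 216 = 175$)
$- m{\left(v,-55 \right)} = \left(-1\right) 175 = -175$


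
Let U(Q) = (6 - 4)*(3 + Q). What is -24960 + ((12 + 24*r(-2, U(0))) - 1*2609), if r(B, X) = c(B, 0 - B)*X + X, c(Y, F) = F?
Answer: -27125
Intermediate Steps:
U(Q) = 6 + 2*Q (U(Q) = 2*(3 + Q) = 6 + 2*Q)
r(B, X) = X - B*X (r(B, X) = (0 - B)*X + X = (-B)*X + X = -B*X + X = X - B*X)
-24960 + ((12 + 24*r(-2, U(0))) - 1*2609) = -24960 + ((12 + 24*((6 + 2*0)*(1 - 1*(-2)))) - 1*2609) = -24960 + ((12 + 24*((6 + 0)*(1 + 2))) - 2609) = -24960 + ((12 + 24*(6*3)) - 2609) = -24960 + ((12 + 24*18) - 2609) = -24960 + ((12 + 432) - 2609) = -24960 + (444 - 2609) = -24960 - 2165 = -27125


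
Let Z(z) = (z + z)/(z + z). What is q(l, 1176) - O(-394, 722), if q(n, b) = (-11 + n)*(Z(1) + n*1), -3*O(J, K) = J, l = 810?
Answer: 1943573/3 ≈ 6.4786e+5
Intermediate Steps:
Z(z) = 1 (Z(z) = (2*z)/((2*z)) = (2*z)*(1/(2*z)) = 1)
O(J, K) = -J/3
q(n, b) = (1 + n)*(-11 + n) (q(n, b) = (-11 + n)*(1 + n*1) = (-11 + n)*(1 + n) = (1 + n)*(-11 + n))
q(l, 1176) - O(-394, 722) = (-11 + 810² - 10*810) - (-1)*(-394)/3 = (-11 + 656100 - 8100) - 1*394/3 = 647989 - 394/3 = 1943573/3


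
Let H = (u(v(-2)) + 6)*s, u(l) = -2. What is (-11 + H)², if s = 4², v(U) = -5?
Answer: 2809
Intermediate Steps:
s = 16
H = 64 (H = (-2 + 6)*16 = 4*16 = 64)
(-11 + H)² = (-11 + 64)² = 53² = 2809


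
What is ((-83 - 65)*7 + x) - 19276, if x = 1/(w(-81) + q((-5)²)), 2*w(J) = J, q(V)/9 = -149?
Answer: -56122058/2763 ≈ -20312.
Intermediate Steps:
q(V) = -1341 (q(V) = 9*(-149) = -1341)
w(J) = J/2
x = -2/2763 (x = 1/((½)*(-81) - 1341) = 1/(-81/2 - 1341) = 1/(-2763/2) = -2/2763 ≈ -0.00072385)
((-83 - 65)*7 + x) - 19276 = ((-83 - 65)*7 - 2/2763) - 19276 = (-148*7 - 2/2763) - 19276 = (-1036 - 2/2763) - 19276 = -2862470/2763 - 19276 = -56122058/2763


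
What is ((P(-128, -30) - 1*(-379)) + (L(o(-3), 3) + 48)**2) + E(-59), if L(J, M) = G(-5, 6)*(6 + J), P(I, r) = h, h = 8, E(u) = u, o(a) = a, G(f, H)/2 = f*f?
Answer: 39532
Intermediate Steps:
G(f, H) = 2*f**2 (G(f, H) = 2*(f*f) = 2*f**2)
P(I, r) = 8
L(J, M) = 300 + 50*J (L(J, M) = (2*(-5)**2)*(6 + J) = (2*25)*(6 + J) = 50*(6 + J) = 300 + 50*J)
((P(-128, -30) - 1*(-379)) + (L(o(-3), 3) + 48)**2) + E(-59) = ((8 - 1*(-379)) + ((300 + 50*(-3)) + 48)**2) - 59 = ((8 + 379) + ((300 - 150) + 48)**2) - 59 = (387 + (150 + 48)**2) - 59 = (387 + 198**2) - 59 = (387 + 39204) - 59 = 39591 - 59 = 39532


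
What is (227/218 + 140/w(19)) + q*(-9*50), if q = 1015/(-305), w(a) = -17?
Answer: 336916779/226066 ≈ 1490.3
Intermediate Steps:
q = -203/61 (q = 1015*(-1/305) = -203/61 ≈ -3.3279)
(227/218 + 140/w(19)) + q*(-9*50) = (227/218 + 140/(-17)) - (-1827)*50/61 = (227*(1/218) + 140*(-1/17)) - 203/61*(-450) = (227/218 - 140/17) + 91350/61 = -26661/3706 + 91350/61 = 336916779/226066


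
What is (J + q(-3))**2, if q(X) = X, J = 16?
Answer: 169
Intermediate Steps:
(J + q(-3))**2 = (16 - 3)**2 = 13**2 = 169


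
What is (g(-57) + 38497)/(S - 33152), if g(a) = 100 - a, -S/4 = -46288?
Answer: 19327/76000 ≈ 0.25430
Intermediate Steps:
S = 185152 (S = -4*(-46288) = 185152)
(g(-57) + 38497)/(S - 33152) = ((100 - 1*(-57)) + 38497)/(185152 - 33152) = ((100 + 57) + 38497)/152000 = (157 + 38497)*(1/152000) = 38654*(1/152000) = 19327/76000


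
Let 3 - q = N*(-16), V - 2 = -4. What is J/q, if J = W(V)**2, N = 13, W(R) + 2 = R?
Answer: 16/211 ≈ 0.075829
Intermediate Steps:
V = -2 (V = 2 - 4 = -2)
W(R) = -2 + R
q = 211 (q = 3 - 13*(-16) = 3 - 1*(-208) = 3 + 208 = 211)
J = 16 (J = (-2 - 2)**2 = (-4)**2 = 16)
J/q = 16/211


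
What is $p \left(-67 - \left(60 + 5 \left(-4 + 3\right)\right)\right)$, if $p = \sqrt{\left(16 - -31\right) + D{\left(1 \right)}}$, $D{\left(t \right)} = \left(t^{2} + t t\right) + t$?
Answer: $- 610 \sqrt{2} \approx -862.67$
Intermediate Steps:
$D{\left(t \right)} = t + 2 t^{2}$ ($D{\left(t \right)} = \left(t^{2} + t^{2}\right) + t = 2 t^{2} + t = t + 2 t^{2}$)
$p = 5 \sqrt{2}$ ($p = \sqrt{\left(16 - -31\right) + 1 \left(1 + 2 \cdot 1\right)} = \sqrt{\left(16 + 31\right) + 1 \left(1 + 2\right)} = \sqrt{47 + 1 \cdot 3} = \sqrt{47 + 3} = \sqrt{50} = 5 \sqrt{2} \approx 7.0711$)
$p \left(-67 - \left(60 + 5 \left(-4 + 3\right)\right)\right) = 5 \sqrt{2} \left(-67 - \left(60 + 5 \left(-4 + 3\right)\right)\right) = 5 \sqrt{2} \left(-67 - 55\right) = 5 \sqrt{2} \left(-122\right) = - 610 \sqrt{2}$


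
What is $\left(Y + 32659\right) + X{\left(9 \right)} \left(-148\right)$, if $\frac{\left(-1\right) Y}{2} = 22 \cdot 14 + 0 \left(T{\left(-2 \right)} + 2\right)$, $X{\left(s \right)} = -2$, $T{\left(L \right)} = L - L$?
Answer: $32339$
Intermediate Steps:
$T{\left(L \right)} = 0$
$Y = -616$ ($Y = - 2 \left(22 \cdot 14 + 0 \left(0 + 2\right)\right) = - 2 \left(308 + 0 \cdot 2\right) = - 2 \left(308 + 0\right) = \left(-2\right) 308 = -616$)
$\left(Y + 32659\right) + X{\left(9 \right)} \left(-148\right) = \left(-616 + 32659\right) - -296 = 32043 + 296 = 32339$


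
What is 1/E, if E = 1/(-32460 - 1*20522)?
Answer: -52982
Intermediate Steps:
E = -1/52982 (E = 1/(-32460 - 20522) = 1/(-52982) = -1/52982 ≈ -1.8874e-5)
1/E = 1/(-1/52982) = -52982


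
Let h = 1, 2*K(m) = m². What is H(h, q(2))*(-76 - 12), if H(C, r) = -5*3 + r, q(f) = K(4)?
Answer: 616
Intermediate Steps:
K(m) = m²/2
q(f) = 8 (q(f) = (½)*4² = (½)*16 = 8)
H(C, r) = -15 + r
H(h, q(2))*(-76 - 12) = (-15 + 8)*(-76 - 12) = -7*(-88) = 616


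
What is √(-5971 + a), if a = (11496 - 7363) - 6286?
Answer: 2*I*√2031 ≈ 90.133*I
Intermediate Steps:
a = -2153 (a = 4133 - 6286 = -2153)
√(-5971 + a) = √(-5971 - 2153) = √(-8124) = 2*I*√2031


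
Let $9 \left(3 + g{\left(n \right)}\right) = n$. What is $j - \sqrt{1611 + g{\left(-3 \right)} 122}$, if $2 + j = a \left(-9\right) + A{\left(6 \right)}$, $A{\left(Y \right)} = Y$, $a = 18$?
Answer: $-158 - \frac{\sqrt{10839}}{3} \approx -192.7$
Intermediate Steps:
$g{\left(n \right)} = -3 + \frac{n}{9}$
$j = -158$ ($j = -2 + \left(18 \left(-9\right) + 6\right) = -2 + \left(-162 + 6\right) = -2 - 156 = -158$)
$j - \sqrt{1611 + g{\left(-3 \right)} 122} = -158 - \sqrt{1611 + \left(-3 + \frac{1}{9} \left(-3\right)\right) 122} = -158 - \sqrt{1611 + \left(-3 - \frac{1}{3}\right) 122} = -158 - \sqrt{1611 - \frac{1220}{3}} = -158 - \sqrt{\frac{3613}{3}} = -158 - \frac{\sqrt{10839}}{3}$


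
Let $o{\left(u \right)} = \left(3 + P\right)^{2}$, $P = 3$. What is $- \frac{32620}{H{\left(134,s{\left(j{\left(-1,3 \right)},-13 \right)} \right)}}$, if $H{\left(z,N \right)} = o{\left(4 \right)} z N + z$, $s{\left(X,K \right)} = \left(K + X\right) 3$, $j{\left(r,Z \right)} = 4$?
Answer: $\frac{16310}{65057} \approx 0.2507$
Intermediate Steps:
$o{\left(u \right)} = 36$ ($o{\left(u \right)} = \left(3 + 3\right)^{2} = 6^{2} = 36$)
$s{\left(X,K \right)} = 3 K + 3 X$
$H{\left(z,N \right)} = z + 36 N z$ ($H{\left(z,N \right)} = 36 z N + z = 36 N z + z = z + 36 N z$)
$- \frac{32620}{H{\left(134,s{\left(j{\left(-1,3 \right)},-13 \right)} \right)}} = - \frac{32620}{134 \left(1 + 36 \left(3 \left(-13\right) + 3 \cdot 4\right)\right)} = - \frac{32620}{134 \left(1 + 36 \left(-39 + 12\right)\right)} = - \frac{32620}{134 \left(1 + 36 \left(-27\right)\right)} = - \frac{32620}{134 \left(1 - 972\right)} = - \frac{32620}{134 \left(-971\right)} = - \frac{32620}{-130114} = \left(-32620\right) \left(- \frac{1}{130114}\right) = \frac{16310}{65057}$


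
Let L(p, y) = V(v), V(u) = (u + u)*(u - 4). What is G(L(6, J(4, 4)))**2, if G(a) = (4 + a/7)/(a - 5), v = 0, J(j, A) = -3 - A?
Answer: 16/25 ≈ 0.64000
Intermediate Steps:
V(u) = 2*u*(-4 + u) (V(u) = (2*u)*(-4 + u) = 2*u*(-4 + u))
L(p, y) = 0 (L(p, y) = 2*0*(-4 + 0) = 2*0*(-4) = 0)
G(a) = (4 + a/7)/(-5 + a) (G(a) = (4 + a*(1/7))/(-5 + a) = (4 + a/7)/(-5 + a))
G(L(6, J(4, 4)))**2 = ((28 + 0)/(7*(-5 + 0)))**2 = ((1/7)*28/(-5))**2 = ((1/7)*(-1/5)*28)**2 = (-4/5)**2 = 16/25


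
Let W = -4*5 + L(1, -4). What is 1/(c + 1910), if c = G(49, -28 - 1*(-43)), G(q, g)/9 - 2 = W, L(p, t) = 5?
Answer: 1/1793 ≈ 0.00055772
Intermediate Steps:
W = -15 (W = -4*5 + 5 = -20 + 5 = -15)
G(q, g) = -117 (G(q, g) = 18 + 9*(-15) = 18 - 135 = -117)
c = -117
1/(c + 1910) = 1/(-117 + 1910) = 1/1793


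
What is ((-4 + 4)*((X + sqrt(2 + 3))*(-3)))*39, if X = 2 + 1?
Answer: 0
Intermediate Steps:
X = 3
((-4 + 4)*((X + sqrt(2 + 3))*(-3)))*39 = ((-4 + 4)*((3 + sqrt(2 + 3))*(-3)))*39 = (0*((3 + sqrt(5))*(-3)))*39 = (0*(-9 - 3*sqrt(5)))*39 = 0*39 = 0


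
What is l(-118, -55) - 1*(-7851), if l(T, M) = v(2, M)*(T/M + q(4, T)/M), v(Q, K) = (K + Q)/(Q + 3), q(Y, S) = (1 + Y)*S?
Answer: 2121501/275 ≈ 7714.5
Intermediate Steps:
q(Y, S) = S*(1 + Y)
v(Q, K) = (K + Q)/(3 + Q)
l(T, M) = 6*T*(⅖ + M/5)/M (l(T, M) = ((M + 2)/(3 + 2))*(T/M + (T*(1 + 4))/M) = ((2 + M)/5)*(T/M + (T*5)/M) = ((2 + M)/5)*(T/M + (5*T)/M) = (⅖ + M/5)*(T/M + 5*T/M) = (⅖ + M/5)*(6*T/M) = 6*T*(⅖ + M/5)/M)
l(-118, -55) - 1*(-7851) = (6/5)*(-118)*(2 - 55)/(-55) - 1*(-7851) = (6/5)*(-118)*(-1/55)*(-53) + 7851 = -37524/275 + 7851 = 2121501/275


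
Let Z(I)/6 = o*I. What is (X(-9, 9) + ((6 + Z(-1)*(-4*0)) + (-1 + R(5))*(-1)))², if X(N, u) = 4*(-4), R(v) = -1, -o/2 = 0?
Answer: 64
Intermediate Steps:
o = 0 (o = -2*0 = 0)
Z(I) = 0 (Z(I) = 6*(0*I) = 6*0 = 0)
X(N, u) = -16
(X(-9, 9) + ((6 + Z(-1)*(-4*0)) + (-1 + R(5))*(-1)))² = (-16 + ((6 + 0*(-4*0)) + (-1 - 1)*(-1)))² = (-16 + ((6 + 0*0) - 2*(-1)))² = (-16 + ((6 + 0) + 2))² = (-16 + (6 + 2))² = (-16 + 8)² = (-8)² = 64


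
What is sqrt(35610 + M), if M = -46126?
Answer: 2*I*sqrt(2629) ≈ 102.55*I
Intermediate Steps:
sqrt(35610 + M) = sqrt(35610 - 46126) = sqrt(-10516) = 2*I*sqrt(2629)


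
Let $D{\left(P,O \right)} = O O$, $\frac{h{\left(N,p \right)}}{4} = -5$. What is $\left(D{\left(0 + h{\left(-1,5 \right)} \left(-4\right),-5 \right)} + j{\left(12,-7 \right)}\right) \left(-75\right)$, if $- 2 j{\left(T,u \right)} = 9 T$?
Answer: $2175$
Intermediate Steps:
$j{\left(T,u \right)} = - \frac{9 T}{2}$
$h{\left(N,p \right)} = -20$ ($h{\left(N,p \right)} = 4 \left(-5\right) = -20$)
$D{\left(P,O \right)} = O^{2}$
$\left(D{\left(0 + h{\left(-1,5 \right)} \left(-4\right),-5 \right)} + j{\left(12,-7 \right)}\right) \left(-75\right) = \left(\left(-5\right)^{2} - 54\right) \left(-75\right) = \left(25 - 54\right) \left(-75\right) = \left(-29\right) \left(-75\right) = 2175$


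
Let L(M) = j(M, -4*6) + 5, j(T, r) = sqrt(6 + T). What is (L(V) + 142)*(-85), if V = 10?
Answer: -12835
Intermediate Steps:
L(M) = 5 + sqrt(6 + M) (L(M) = sqrt(6 + M) + 5 = 5 + sqrt(6 + M))
(L(V) + 142)*(-85) = ((5 + sqrt(6 + 10)) + 142)*(-85) = ((5 + sqrt(16)) + 142)*(-85) = ((5 + 4) + 142)*(-85) = (9 + 142)*(-85) = 151*(-85) = -12835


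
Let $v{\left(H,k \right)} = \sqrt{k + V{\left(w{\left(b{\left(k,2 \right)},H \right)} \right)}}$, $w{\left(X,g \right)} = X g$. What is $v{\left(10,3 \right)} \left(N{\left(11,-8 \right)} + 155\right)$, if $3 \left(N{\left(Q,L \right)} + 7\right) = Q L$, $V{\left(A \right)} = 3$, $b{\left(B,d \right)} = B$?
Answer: $\frac{356 \sqrt{6}}{3} \approx 290.67$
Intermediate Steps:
$v{\left(H,k \right)} = \sqrt{3 + k}$ ($v{\left(H,k \right)} = \sqrt{k + 3} = \sqrt{3 + k}$)
$N{\left(Q,L \right)} = -7 + \frac{L Q}{3}$ ($N{\left(Q,L \right)} = -7 + \frac{Q L}{3} = -7 + \frac{L Q}{3}$)
$v{\left(10,3 \right)} \left(N{\left(11,-8 \right)} + 155\right) = \sqrt{3 + 3} \left(\left(-7 + \frac{1}{3} \left(-8\right) 11\right) + 155\right) = \sqrt{6} \left(\left(-7 - \frac{88}{3}\right) + 155\right) = \sqrt{6} \left(- \frac{109}{3} + 155\right) = \sqrt{6} \cdot \frac{356}{3} = \frac{356 \sqrt{6}}{3}$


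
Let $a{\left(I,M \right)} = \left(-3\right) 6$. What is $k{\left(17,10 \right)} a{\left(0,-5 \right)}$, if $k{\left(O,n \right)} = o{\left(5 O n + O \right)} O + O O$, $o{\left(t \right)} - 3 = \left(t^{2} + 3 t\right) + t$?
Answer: $-231084162$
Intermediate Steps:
$a{\left(I,M \right)} = -18$
$o{\left(t \right)} = 3 + t^{2} + 4 t$ ($o{\left(t \right)} = 3 + \left(\left(t^{2} + 3 t\right) + t\right) = 3 + \left(t^{2} + 4 t\right) = 3 + t^{2} + 4 t$)
$k{\left(O,n \right)} = O^{2} + O \left(3 + \left(O + 5 O n\right)^{2} + 4 O + 20 O n\right)$ ($k{\left(O,n \right)} = \left(3 + \left(5 O n + O\right)^{2} + 4 \left(5 O n + O\right)\right) O + O O = \left(3 + \left(5 O n + O\right)^{2} + 4 \left(5 O n + O\right)\right) O + O^{2} = \left(3 + \left(O + 5 O n\right)^{2} + 4 \left(O + 5 O n\right)\right) O + O^{2} = \left(3 + \left(O + 5 O n\right)^{2} + \left(4 O + 20 O n\right)\right) O + O^{2} = \left(3 + \left(O + 5 O n\right)^{2} + 4 O + 20 O n\right) O + O^{2} = O \left(3 + \left(O + 5 O n\right)^{2} + 4 O + 20 O n\right) + O^{2} = O^{2} + O \left(3 + \left(O + 5 O n\right)^{2} + 4 O + 20 O n\right)$)
$k{\left(17,10 \right)} a{\left(0,-5 \right)} = 17 \left(3 + 17 + 17^{2} \left(1 + 5 \cdot 10\right)^{2} + 4 \cdot 17 \left(1 + 5 \cdot 10\right)\right) \left(-18\right) = 17 \left(3 + 17 + 289 \left(1 + 50\right)^{2} + 4 \cdot 17 \left(1 + 50\right)\right) \left(-18\right) = 17 \left(3 + 17 + 289 \cdot 51^{2} + 4 \cdot 17 \cdot 51\right) \left(-18\right) = 17 \left(3 + 17 + 289 \cdot 2601 + 3468\right) \left(-18\right) = 17 \left(3 + 17 + 751689 + 3468\right) \left(-18\right) = 17 \cdot 755177 \left(-18\right) = 12838009 \left(-18\right) = -231084162$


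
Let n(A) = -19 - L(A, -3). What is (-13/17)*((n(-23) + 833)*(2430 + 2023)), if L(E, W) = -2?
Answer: -2778672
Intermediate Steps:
n(A) = -17 (n(A) = -19 - 1*(-2) = -19 + 2 = -17)
(-13/17)*((n(-23) + 833)*(2430 + 2023)) = (-13/17)*((-17 + 833)*(2430 + 2023)) = (-13*1/17)*(816*4453) = -13/17*3633648 = -2778672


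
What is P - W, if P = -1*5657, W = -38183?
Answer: 32526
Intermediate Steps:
P = -5657
P - W = -5657 - 1*(-38183) = -5657 + 38183 = 32526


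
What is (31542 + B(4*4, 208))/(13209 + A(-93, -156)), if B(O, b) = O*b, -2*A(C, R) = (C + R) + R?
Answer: 69740/26823 ≈ 2.6000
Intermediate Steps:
A(C, R) = -R - C/2 (A(C, R) = -((C + R) + R)/2 = -(C + 2*R)/2 = -R - C/2)
(31542 + B(4*4, 208))/(13209 + A(-93, -156)) = (31542 + (4*4)*208)/(13209 + (-1*(-156) - ½*(-93))) = (31542 + 16*208)/(13209 + (156 + 93/2)) = (31542 + 3328)/(13209 + 405/2) = 34870/(26823/2) = 34870*(2/26823) = 69740/26823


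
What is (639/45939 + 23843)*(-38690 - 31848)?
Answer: -25753993182736/15313 ≈ -1.6818e+9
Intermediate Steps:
(639/45939 + 23843)*(-38690 - 31848) = (639*(1/45939) + 23843)*(-70538) = (213/15313 + 23843)*(-70538) = (365108072/15313)*(-70538) = -25753993182736/15313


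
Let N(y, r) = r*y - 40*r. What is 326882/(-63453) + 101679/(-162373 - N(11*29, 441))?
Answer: -99747882971/18110247636 ≈ -5.5078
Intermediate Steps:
N(y, r) = -40*r + r*y
326882/(-63453) + 101679/(-162373 - N(11*29, 441)) = 326882/(-63453) + 101679/(-162373 - 441*(-40 + 11*29)) = 326882*(-1/63453) + 101679/(-162373 - 441*(-40 + 319)) = -326882/63453 + 101679/(-162373 - 441*279) = -326882/63453 + 101679/(-162373 - 1*123039) = -326882/63453 + 101679/(-162373 - 123039) = -326882/63453 + 101679/(-285412) = -326882/63453 + 101679*(-1/285412) = -326882/63453 - 101679/285412 = -99747882971/18110247636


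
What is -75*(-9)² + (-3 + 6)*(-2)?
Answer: -6081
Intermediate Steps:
-75*(-9)² + (-3 + 6)*(-2) = -75*81 + 3*(-2) = -6075 - 6 = -6081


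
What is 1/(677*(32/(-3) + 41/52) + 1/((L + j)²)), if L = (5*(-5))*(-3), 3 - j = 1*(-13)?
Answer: -99372/664554697 ≈ -0.00014953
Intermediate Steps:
j = 16 (j = 3 - (-13) = 3 - 1*(-13) = 3 + 13 = 16)
L = 75 (L = -25*(-3) = 75)
1/(677*(32/(-3) + 41/52) + 1/((L + j)²)) = 1/(677*(32/(-3) + 41/52) + 1/((75 + 16)²)) = 1/(677*(32*(-⅓) + 41*(1/52)) + 1/(91²)) = 1/(677*(-32/3 + 41/52) + 1/8281) = 1/(677*(-1541/156) + 1/8281) = 1/(-1043257/156 + 1/8281) = 1/(-664554697/99372) = -99372/664554697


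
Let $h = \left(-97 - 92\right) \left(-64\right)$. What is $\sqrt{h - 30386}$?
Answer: $i \sqrt{18290} \approx 135.24 i$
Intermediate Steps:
$h = 12096$ ($h = \left(-189\right) \left(-64\right) = 12096$)
$\sqrt{h - 30386} = \sqrt{12096 - 30386} = \sqrt{-18290} = i \sqrt{18290}$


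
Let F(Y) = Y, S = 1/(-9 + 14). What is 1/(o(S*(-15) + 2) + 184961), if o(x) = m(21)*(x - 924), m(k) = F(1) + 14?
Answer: 1/171086 ≈ 5.8450e-6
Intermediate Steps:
S = 1/5 ≈ 0.20000
m(k) = 15 (m(k) = 1 + 14 = 15)
o(x) = -13860 + 15*x (o(x) = 15*(x - 924) = 15*(-924 + x) = -13860 + 15*x)
1/(o(S*(-15) + 2) + 184961) = 1/((-13860 + 15*((1/5)*(-15) + 2)) + 184961) = 1/((-13860 + 15*(-3 + 2)) + 184961) = 1/((-13860 + 15*(-1)) + 184961) = 1/((-13860 - 15) + 184961) = 1/(-13875 + 184961) = 1/171086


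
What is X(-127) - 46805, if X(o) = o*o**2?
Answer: -2095188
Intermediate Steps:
X(o) = o**3
X(-127) - 46805 = (-127)**3 - 46805 = -2048383 - 46805 = -2095188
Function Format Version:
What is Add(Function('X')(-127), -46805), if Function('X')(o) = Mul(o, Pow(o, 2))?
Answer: -2095188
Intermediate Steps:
Function('X')(o) = Pow(o, 3)
Add(Function('X')(-127), -46805) = Add(Pow(-127, 3), -46805) = Add(-2048383, -46805) = -2095188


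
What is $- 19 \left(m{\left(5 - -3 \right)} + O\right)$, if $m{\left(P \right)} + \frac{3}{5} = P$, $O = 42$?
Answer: $- \frac{4693}{5} \approx -938.6$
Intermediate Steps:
$m{\left(P \right)} = - \frac{3}{5} + P$
$- 19 \left(m{\left(5 - -3 \right)} + O\right) = - 19 \left(\left(- \frac{3}{5} + \left(5 - -3\right)\right) + 42\right) = - 19 \left(\left(- \frac{3}{5} + \left(5 + 3\right)\right) + 42\right) = - 19 \left(\left(- \frac{3}{5} + 8\right) + 42\right) = - 19 \left(\frac{37}{5} + 42\right) = \left(-19\right) \frac{247}{5} = - \frac{4693}{5}$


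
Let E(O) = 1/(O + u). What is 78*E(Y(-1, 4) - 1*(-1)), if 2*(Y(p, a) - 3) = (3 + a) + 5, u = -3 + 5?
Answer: 13/2 ≈ 6.5000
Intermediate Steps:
u = 2
Y(p, a) = 7 + a/2 (Y(p, a) = 3 + ((3 + a) + 5)/2 = 3 + (8 + a)/2 = 3 + (4 + a/2) = 7 + a/2)
E(O) = 1/(2 + O) (E(O) = 1/(O + 2) = 1/(2 + O))
78*E(Y(-1, 4) - 1*(-1)) = 78/(2 + ((7 + (1/2)*4) - 1*(-1))) = 78/(2 + ((7 + 2) + 1)) = 78/(2 + (9 + 1)) = 78/(2 + 10) = 78/12 = 78*(1/12) = 13/2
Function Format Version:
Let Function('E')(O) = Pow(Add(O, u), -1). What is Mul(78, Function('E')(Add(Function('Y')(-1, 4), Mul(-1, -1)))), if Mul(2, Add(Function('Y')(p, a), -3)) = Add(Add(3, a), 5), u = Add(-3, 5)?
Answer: Rational(13, 2) ≈ 6.5000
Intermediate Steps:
u = 2
Function('Y')(p, a) = Add(7, Mul(Rational(1, 2), a)) (Function('Y')(p, a) = Add(3, Mul(Rational(1, 2), Add(Add(3, a), 5))) = Add(3, Mul(Rational(1, 2), Add(8, a))) = Add(3, Add(4, Mul(Rational(1, 2), a))) = Add(7, Mul(Rational(1, 2), a)))
Function('E')(O) = Pow(Add(2, O), -1) (Function('E')(O) = Pow(Add(O, 2), -1) = Pow(Add(2, O), -1))
Mul(78, Function('E')(Add(Function('Y')(-1, 4), Mul(-1, -1)))) = Mul(78, Pow(Add(2, Add(Add(7, Mul(Rational(1, 2), 4)), Mul(-1, -1))), -1)) = Mul(78, Pow(Add(2, Add(Add(7, 2), 1)), -1)) = Mul(78, Pow(Add(2, Add(9, 1)), -1)) = Mul(78, Pow(Add(2, 10), -1)) = Mul(78, Pow(12, -1)) = Mul(78, Rational(1, 12)) = Rational(13, 2)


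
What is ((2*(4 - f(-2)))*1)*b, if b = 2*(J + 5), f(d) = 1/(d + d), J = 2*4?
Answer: 221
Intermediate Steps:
J = 8
f(d) = 1/(2*d)
b = 26 (b = 2*(8 + 5) = 2*13 = 26)
((2*(4 - f(-2)))*1)*b = ((2*(4 - 1/(2*(-2))))*1)*26 = ((2*(4 - (-1)/(2*2)))*1)*26 = ((2*(4 - 1*(-¼)))*1)*26 = ((2*(4 + ¼))*1)*26 = ((2*(17/4))*1)*26 = ((17/2)*1)*26 = (17/2)*26 = 221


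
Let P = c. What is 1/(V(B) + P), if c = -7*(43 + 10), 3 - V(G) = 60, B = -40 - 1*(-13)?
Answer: -1/428 ≈ -0.0023364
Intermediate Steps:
B = -27 (B = -40 + 13 = -27)
V(G) = -57 (V(G) = 3 - 1*60 = 3 - 60 = -57)
c = -371 (c = -7*53 = -371)
P = -371
1/(V(B) + P) = 1/(-57 - 371) = 1/(-428) = -1/428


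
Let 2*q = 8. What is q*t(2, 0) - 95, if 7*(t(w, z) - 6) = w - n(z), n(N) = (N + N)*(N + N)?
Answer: -489/7 ≈ -69.857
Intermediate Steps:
q = 4 (q = (½)*8 = 4)
n(N) = 4*N² (n(N) = (2*N)*(2*N) = 4*N²)
t(w, z) = 6 - 4*z²/7 + w/7 (t(w, z) = 6 + (w - 4*z²)/7 = 6 + (-4*z²/7 + w/7) = 6 - 4*z²/7 + w/7)
q*t(2, 0) - 95 = 4*(6 - 4/7*0² + (⅐)*2) - 95 = 4*(6 - 4/7*0 + 2/7) - 95 = 4*(6 + 0 + 2/7) - 95 = 4*(44/7) - 95 = 176/7 - 95 = -489/7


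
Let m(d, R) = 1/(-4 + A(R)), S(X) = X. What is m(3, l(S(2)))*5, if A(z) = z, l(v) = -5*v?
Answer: -5/14 ≈ -0.35714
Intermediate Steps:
m(d, R) = 1/(-4 + R)
m(3, l(S(2)))*5 = 5/(-4 - 5*2) = 5/(-4 - 10) = 5/(-14) = -1/14*5 = -5/14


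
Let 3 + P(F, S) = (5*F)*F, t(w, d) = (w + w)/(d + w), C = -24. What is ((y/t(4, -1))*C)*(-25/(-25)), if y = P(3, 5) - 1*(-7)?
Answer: -441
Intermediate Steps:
t(w, d) = 2*w/(d + w) (t(w, d) = (2*w)/(d + w) = 2*w/(d + w))
P(F, S) = -3 + 5*F² (P(F, S) = -3 + (5*F)*F = -3 + 5*F²)
y = 49 (y = (-3 + 5*3²) - 1*(-7) = (-3 + 5*9) + 7 = (-3 + 45) + 7 = 42 + 7 = 49)
((y/t(4, -1))*C)*(-25/(-25)) = ((49/((2*4/(-1 + 4))))*(-24))*(-25/(-25)) = ((49/((2*4/3)))*(-24))*(-25*(-1/25)) = ((49/((2*4*(⅓))))*(-24))*1 = ((49/(8/3))*(-24))*1 = ((49*(3/8))*(-24))*1 = ((147/8)*(-24))*1 = -441*1 = -441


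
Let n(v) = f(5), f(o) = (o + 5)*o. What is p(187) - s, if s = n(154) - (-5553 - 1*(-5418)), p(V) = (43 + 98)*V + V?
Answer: 26369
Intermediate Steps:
f(o) = o*(5 + o) (f(o) = (5 + o)*o = o*(5 + o))
p(V) = 142*V (p(V) = 141*V + V = 142*V)
n(v) = 50 (n(v) = 5*(5 + 5) = 5*10 = 50)
s = 185 (s = 50 - (-5553 - 1*(-5418)) = 50 - (-5553 + 5418) = 50 - 1*(-135) = 50 + 135 = 185)
p(187) - s = 142*187 - 1*185 = 26554 - 185 = 26369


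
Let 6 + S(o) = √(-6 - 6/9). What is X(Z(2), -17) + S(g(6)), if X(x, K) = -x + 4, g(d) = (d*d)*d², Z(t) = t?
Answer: -4 + 2*I*√15/3 ≈ -4.0 + 2.582*I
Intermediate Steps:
g(d) = d⁴ (g(d) = d²*d² = d⁴)
X(x, K) = 4 - x
S(o) = -6 + 2*I*√15/3 (S(o) = -6 + √(-6 - 6/9) = -6 + √(-6 - 6*⅑) = -6 + √(-6 - ⅔) = -6 + √(-20/3) = -6 + 2*I*√15/3)
X(Z(2), -17) + S(g(6)) = (4 - 1*2) + (-6 + 2*I*√15/3) = (4 - 2) + (-6 + 2*I*√15/3) = 2 + (-6 + 2*I*√15/3) = -4 + 2*I*√15/3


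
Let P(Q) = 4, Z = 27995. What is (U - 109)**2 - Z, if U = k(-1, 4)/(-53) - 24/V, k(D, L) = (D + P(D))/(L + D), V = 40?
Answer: -1122104474/70225 ≈ -15979.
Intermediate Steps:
k(D, L) = (4 + D)/(D + L) (k(D, L) = (D + 4)/(L + D) = (4 + D)/(D + L))
U = -164/265 (U = ((4 - 1)/(-1 + 4))/(-53) - 24/40 = (3/3)*(-1/53) - 24*1/40 = ((1/3)*3)*(-1/53) - 3/5 = 1*(-1/53) - 3/5 = -1/53 - 3/5 = -164/265 ≈ -0.61887)
(U - 109)**2 - Z = (-164/265 - 109)**2 - 1*27995 = (-29049/265)**2 - 27995 = 843844401/70225 - 27995 = -1122104474/70225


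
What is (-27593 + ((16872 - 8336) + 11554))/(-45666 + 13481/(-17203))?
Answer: 129074109/785605679 ≈ 0.16430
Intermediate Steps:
(-27593 + ((16872 - 8336) + 11554))/(-45666 + 13481/(-17203)) = (-27593 + (8536 + 11554))/(-45666 + 13481*(-1/17203)) = (-27593 + 20090)/(-45666 - 13481/17203) = -7503/(-785605679/17203) = -7503*(-17203/785605679) = 129074109/785605679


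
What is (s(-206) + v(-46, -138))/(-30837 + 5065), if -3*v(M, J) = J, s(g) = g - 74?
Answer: 117/12886 ≈ 0.0090796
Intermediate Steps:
s(g) = -74 + g
v(M, J) = -J/3
(s(-206) + v(-46, -138))/(-30837 + 5065) = ((-74 - 206) - 1/3*(-138))/(-30837 + 5065) = (-280 + 46)/(-25772) = -234*(-1/25772) = 117/12886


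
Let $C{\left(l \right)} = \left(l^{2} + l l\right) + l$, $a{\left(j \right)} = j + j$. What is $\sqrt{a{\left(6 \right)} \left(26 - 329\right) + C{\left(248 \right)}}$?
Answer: $2 \sqrt{29905} \approx 345.86$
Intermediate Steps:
$a{\left(j \right)} = 2 j$
$C{\left(l \right)} = l + 2 l^{2}$ ($C{\left(l \right)} = \left(l^{2} + l^{2}\right) + l = 2 l^{2} + l = l + 2 l^{2}$)
$\sqrt{a{\left(6 \right)} \left(26 - 329\right) + C{\left(248 \right)}} = \sqrt{2 \cdot 6 \left(26 - 329\right) + 248 \left(1 + 2 \cdot 248\right)} = \sqrt{12 \left(-303\right) + 248 \left(1 + 496\right)} = \sqrt{-3636 + 248 \cdot 497} = \sqrt{-3636 + 123256} = \sqrt{119620} = 2 \sqrt{29905}$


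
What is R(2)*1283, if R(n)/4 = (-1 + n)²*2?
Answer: 10264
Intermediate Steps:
R(n) = 8*(-1 + n)² (R(n) = 4*((-1 + n)²*2) = 4*(2*(-1 + n)²) = 8*(-1 + n)²)
R(2)*1283 = (8*(-1 + 2)²)*1283 = (8*1²)*1283 = (8*1)*1283 = 8*1283 = 10264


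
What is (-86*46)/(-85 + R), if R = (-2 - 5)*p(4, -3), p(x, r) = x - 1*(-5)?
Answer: 989/37 ≈ 26.730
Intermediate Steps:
p(x, r) = 5 + x (p(x, r) = x + 5 = 5 + x)
R = -63 (R = (-2 - 5)*(5 + 4) = -7*9 = -63)
(-86*46)/(-85 + R) = (-86*46)/(-85 - 63) = -3956/(-148) = -3956*(-1/148) = 989/37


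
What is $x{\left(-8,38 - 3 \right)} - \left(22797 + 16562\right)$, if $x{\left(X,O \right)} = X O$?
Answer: $-39639$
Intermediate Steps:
$x{\left(X,O \right)} = O X$
$x{\left(-8,38 - 3 \right)} - \left(22797 + 16562\right) = \left(38 - 3\right) \left(-8\right) - \left(22797 + 16562\right) = \left(38 - 3\right) \left(-8\right) - 39359 = 35 \left(-8\right) - 39359 = -280 - 39359 = -39639$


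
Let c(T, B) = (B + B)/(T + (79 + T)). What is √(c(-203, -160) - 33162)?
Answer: I*√3545874858/327 ≈ 182.1*I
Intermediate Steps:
c(T, B) = 2*B/(79 + 2*T) (c(T, B) = (2*B)/(79 + 2*T) = 2*B/(79 + 2*T))
√(c(-203, -160) - 33162) = √(2*(-160)/(79 + 2*(-203)) - 33162) = √(2*(-160)/(79 - 406) - 33162) = √(2*(-160)/(-327) - 33162) = √(2*(-160)*(-1/327) - 33162) = √(320/327 - 33162) = √(-10843654/327) = I*√3545874858/327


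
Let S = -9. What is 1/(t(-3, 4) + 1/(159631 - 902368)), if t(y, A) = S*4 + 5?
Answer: -742737/23024848 ≈ -0.032258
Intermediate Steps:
t(y, A) = -31 (t(y, A) = -9*4 + 5 = -36 + 5 = -31)
1/(t(-3, 4) + 1/(159631 - 902368)) = 1/(-31 + 1/(159631 - 902368)) = 1/(-31 + 1/(-742737)) = 1/(-31 - 1/742737) = 1/(-23024848/742737) = -742737/23024848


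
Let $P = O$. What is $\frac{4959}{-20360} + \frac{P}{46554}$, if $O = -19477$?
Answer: $- \frac{313706503}{473919720} \approx -0.66194$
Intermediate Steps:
$P = -19477$
$\frac{4959}{-20360} + \frac{P}{46554} = \frac{4959}{-20360} - \frac{19477}{46554} = 4959 \left(- \frac{1}{20360}\right) - \frac{19477}{46554} = - \frac{4959}{20360} - \frac{19477}{46554} = - \frac{313706503}{473919720}$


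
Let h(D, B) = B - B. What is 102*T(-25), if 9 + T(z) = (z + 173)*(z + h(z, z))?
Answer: -378318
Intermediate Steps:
h(D, B) = 0
T(z) = -9 + z*(173 + z) (T(z) = -9 + (z + 173)*(z + 0) = -9 + (173 + z)*z = -9 + z*(173 + z))
102*T(-25) = 102*(-9 + (-25)² + 173*(-25)) = 102*(-9 + 625 - 4325) = 102*(-3709) = -378318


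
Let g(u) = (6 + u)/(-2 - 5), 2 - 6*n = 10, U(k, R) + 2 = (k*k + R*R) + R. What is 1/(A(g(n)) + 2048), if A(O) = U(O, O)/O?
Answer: 3/6152 ≈ 0.00048765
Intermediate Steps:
U(k, R) = -2 + R + R² + k² (U(k, R) = -2 + ((k*k + R*R) + R) = -2 + ((k² + R²) + R) = -2 + ((R² + k²) + R) = -2 + (R + R² + k²) = -2 + R + R² + k²)
n = -4/3 (n = ⅓ - ⅙*10 = ⅓ - 5/3 = -4/3 ≈ -1.3333)
g(u) = -6/7 - u/7 (g(u) = (6 + u)/(-7) = (6 + u)*(-⅐) = -6/7 - u/7)
A(O) = (-2 + O + 2*O²)/O (A(O) = (-2 + O + O² + O²)/O = (-2 + O + 2*O²)/O)
1/(A(g(n)) + 2048) = 1/((1 - 2/(-6/7 - ⅐*(-4/3)) + 2*(-6/7 - ⅐*(-4/3))) + 2048) = 1/((1 - 2/(-6/7 + 4/21) + 2*(-6/7 + 4/21)) + 2048) = 1/((1 - 2/(-⅔) + 2*(-⅔)) + 2048) = 1/((1 - 2*(-3/2) - 4/3) + 2048) = 1/((1 + 3 - 4/3) + 2048) = 1/(8/3 + 2048) = 1/(6152/3) = 3/6152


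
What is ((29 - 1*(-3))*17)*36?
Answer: 19584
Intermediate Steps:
((29 - 1*(-3))*17)*36 = ((29 + 3)*17)*36 = (32*17)*36 = 544*36 = 19584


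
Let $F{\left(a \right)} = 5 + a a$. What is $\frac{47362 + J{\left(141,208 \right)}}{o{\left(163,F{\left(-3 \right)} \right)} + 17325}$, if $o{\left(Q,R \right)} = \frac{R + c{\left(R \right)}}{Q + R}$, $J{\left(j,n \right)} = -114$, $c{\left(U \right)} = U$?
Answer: $\frac{8362896}{3066553} \approx 2.7271$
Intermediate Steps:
$F{\left(a \right)} = 5 + a^{2}$
$o{\left(Q,R \right)} = \frac{2 R}{Q + R}$ ($o{\left(Q,R \right)} = \frac{R + R}{Q + R} = \frac{2 R}{Q + R}$)
$\frac{47362 + J{\left(141,208 \right)}}{o{\left(163,F{\left(-3 \right)} \right)} + 17325} = \frac{47362 - 114}{\frac{2 \left(5 + \left(-3\right)^{2}\right)}{163 + \left(5 + \left(-3\right)^{2}\right)} + 17325} = \frac{47248}{\frac{2 \left(5 + 9\right)}{163 + \left(5 + 9\right)} + 17325} = \frac{47248}{2 \cdot 14 \frac{1}{163 + 14} + 17325} = \frac{47248}{2 \cdot 14 \cdot \frac{1}{177} + 17325} = \frac{47248}{\frac{28}{177} + 17325} = \frac{47248}{\frac{3066553}{177}} = 47248 \cdot \frac{177}{3066553} = \frac{8362896}{3066553}$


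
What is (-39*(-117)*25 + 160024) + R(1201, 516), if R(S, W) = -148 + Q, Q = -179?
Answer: 273772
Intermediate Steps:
R(S, W) = -327 (R(S, W) = -148 - 179 = -327)
(-39*(-117)*25 + 160024) + R(1201, 516) = (-39*(-117)*25 + 160024) - 327 = (4563*25 + 160024) - 327 = (114075 + 160024) - 327 = 274099 - 327 = 273772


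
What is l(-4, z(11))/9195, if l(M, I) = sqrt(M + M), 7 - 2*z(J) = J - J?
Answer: 2*I*sqrt(2)/9195 ≈ 0.0003076*I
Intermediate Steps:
z(J) = 7/2 (z(J) = 7/2 - (J - J)/2 = 7/2 - 1/2*0 = 7/2 + 0 = 7/2)
l(M, I) = sqrt(2)*sqrt(M) (l(M, I) = sqrt(2*M) = sqrt(2)*sqrt(M))
l(-4, z(11))/9195 = (sqrt(2)*sqrt(-4))/9195 = (sqrt(2)*(2*I))*(1/9195) = (2*I*sqrt(2))*(1/9195) = 2*I*sqrt(2)/9195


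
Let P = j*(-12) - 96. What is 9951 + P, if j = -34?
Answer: 10263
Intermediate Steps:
P = 312 (P = -34*(-12) - 96 = 408 - 96 = 312)
9951 + P = 9951 + 312 = 10263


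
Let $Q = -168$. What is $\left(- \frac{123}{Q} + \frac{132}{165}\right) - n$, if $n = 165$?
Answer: $- \frac{45771}{280} \approx -163.47$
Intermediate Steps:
$\left(- \frac{123}{Q} + \frac{132}{165}\right) - n = \left(- \frac{123}{-168} + \frac{132}{165}\right) - 165 = \left(\left(-123\right) \left(- \frac{1}{168}\right) + 132 \cdot \frac{1}{165}\right) - 165 = \left(\frac{41}{56} + \frac{4}{5}\right) - 165 = \frac{429}{280} - 165 = - \frac{45771}{280}$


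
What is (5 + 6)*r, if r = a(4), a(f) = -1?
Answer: -11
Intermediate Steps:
r = -1
(5 + 6)*r = (5 + 6)*(-1) = 11*(-1) = -11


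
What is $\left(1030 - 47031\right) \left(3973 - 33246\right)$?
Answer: $1346587273$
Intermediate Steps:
$\left(1030 - 47031\right) \left(3973 - 33246\right) = \left(-46001\right) \left(-29273\right) = 1346587273$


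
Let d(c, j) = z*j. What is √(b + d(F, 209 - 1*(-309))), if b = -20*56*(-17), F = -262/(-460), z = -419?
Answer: I*√198002 ≈ 444.97*I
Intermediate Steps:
F = 131/230 (F = -262*(-1/460) = 131/230 ≈ 0.56956)
d(c, j) = -419*j
b = 19040 (b = -1120*(-17) = 19040)
√(b + d(F, 209 - 1*(-309))) = √(19040 - 419*(209 - 1*(-309))) = √(19040 - 419*(209 + 309)) = √(19040 - 419*518) = √(19040 - 217042) = √(-198002) = I*√198002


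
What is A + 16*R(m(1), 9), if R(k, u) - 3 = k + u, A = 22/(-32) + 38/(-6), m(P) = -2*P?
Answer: 7343/48 ≈ 152.98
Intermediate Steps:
A = -337/48 (A = 22*(-1/32) + 38*(-⅙) = -11/16 - 19/3 = -337/48 ≈ -7.0208)
R(k, u) = 3 + k + u (R(k, u) = 3 + (k + u) = 3 + k + u)
A + 16*R(m(1), 9) = -337/48 + 16*(3 - 2*1 + 9) = -337/48 + 16*(3 - 2 + 9) = -337/48 + 16*10 = -337/48 + 160 = 7343/48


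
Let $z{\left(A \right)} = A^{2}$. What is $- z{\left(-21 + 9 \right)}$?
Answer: $-144$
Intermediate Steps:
$- z{\left(-21 + 9 \right)} = - \left(-21 + 9\right)^{2} = - \left(-12\right)^{2} = \left(-1\right) 144 = -144$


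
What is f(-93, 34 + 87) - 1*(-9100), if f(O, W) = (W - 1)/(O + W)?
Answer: 63730/7 ≈ 9104.3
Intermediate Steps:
f(O, W) = (-1 + W)/(O + W)
f(-93, 34 + 87) - 1*(-9100) = (-1 + (34 + 87))/(-93 + (34 + 87)) - 1*(-9100) = (-1 + 121)/(-93 + 121) + 9100 = 120/28 + 9100 = (1/28)*120 + 9100 = 30/7 + 9100 = 63730/7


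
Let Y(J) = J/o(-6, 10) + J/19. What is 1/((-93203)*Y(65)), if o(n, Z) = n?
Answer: 114/78756535 ≈ 1.4475e-6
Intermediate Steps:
Y(J) = -13*J/114 (Y(J) = J/(-6) + J/19 = J*(-⅙) + J*(1/19) = -J/6 + J/19 = -13*J/114)
1/((-93203)*Y(65)) = 1/((-93203)*((-13/114*65))) = -1/(93203*(-845/114)) = -1/93203*(-114/845) = 114/78756535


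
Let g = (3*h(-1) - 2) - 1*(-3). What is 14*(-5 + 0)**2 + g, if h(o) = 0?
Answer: 351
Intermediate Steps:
g = 1 (g = (3*0 - 2) - 1*(-3) = (0 - 2) + 3 = -2 + 3 = 1)
14*(-5 + 0)**2 + g = 14*(-5 + 0)**2 + 1 = 14*(-5)**2 + 1 = 14*25 + 1 = 350 + 1 = 351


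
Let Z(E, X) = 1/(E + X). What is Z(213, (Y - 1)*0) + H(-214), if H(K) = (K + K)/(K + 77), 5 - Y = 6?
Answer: 91301/29181 ≈ 3.1288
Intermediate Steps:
Y = -1 (Y = 5 - 1*6 = 5 - 6 = -1)
H(K) = 2*K/(77 + K) (H(K) = (2*K)/(77 + K) = 2*K/(77 + K))
Z(213, (Y - 1)*0) + H(-214) = 1/(213 + (-1 - 1)*0) + 2*(-214)/(77 - 214) = 1/(213 - 2*0) + 2*(-214)/(-137) = 1/(213 + 0) + 2*(-214)*(-1/137) = 1/213 + 428/137 = 91301/29181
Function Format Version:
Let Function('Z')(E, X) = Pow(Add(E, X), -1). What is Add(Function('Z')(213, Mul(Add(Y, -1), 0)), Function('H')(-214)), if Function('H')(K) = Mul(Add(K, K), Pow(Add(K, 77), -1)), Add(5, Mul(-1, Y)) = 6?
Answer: Rational(91301, 29181) ≈ 3.1288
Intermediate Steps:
Y = -1 (Y = Add(5, Mul(-1, 6)) = Add(5, -6) = -1)
Function('H')(K) = Mul(2, K, Pow(Add(77, K), -1)) (Function('H')(K) = Mul(Mul(2, K), Pow(Add(77, K), -1)) = Mul(2, K, Pow(Add(77, K), -1)))
Add(Function('Z')(213, Mul(Add(Y, -1), 0)), Function('H')(-214)) = Add(Pow(Add(213, Mul(Add(-1, -1), 0)), -1), Mul(2, -214, Pow(Add(77, -214), -1))) = Add(Pow(Add(213, Mul(-2, 0)), -1), Mul(2, -214, Pow(-137, -1))) = Add(Pow(Add(213, 0), -1), Mul(2, -214, Rational(-1, 137))) = Add(Pow(213, -1), Rational(428, 137)) = Add(Rational(1, 213), Rational(428, 137)) = Rational(91301, 29181)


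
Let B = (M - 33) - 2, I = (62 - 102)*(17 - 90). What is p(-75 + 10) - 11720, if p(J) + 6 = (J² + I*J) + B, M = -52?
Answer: -197388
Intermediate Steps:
I = 2920 (I = -40*(-73) = 2920)
B = -87 (B = (-52 - 33) - 2 = -85 - 2 = -87)
p(J) = -93 + J² + 2920*J (p(J) = -6 + ((J² + 2920*J) - 87) = -6 + (-87 + J² + 2920*J) = -93 + J² + 2920*J)
p(-75 + 10) - 11720 = (-93 + (-75 + 10)² + 2920*(-75 + 10)) - 11720 = (-93 + (-65)² + 2920*(-65)) - 11720 = (-93 + 4225 - 189800) - 11720 = -185668 - 11720 = -197388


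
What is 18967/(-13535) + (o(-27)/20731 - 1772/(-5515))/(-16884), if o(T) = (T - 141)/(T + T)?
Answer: -16476242310032473/11757416030656695 ≈ -1.4013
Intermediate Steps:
o(T) = (-141 + T)/(2*T) (o(T) = (-141 + T)/((2*T)) = (-141 + T)*(1/(2*T)) = (-141 + T)/(2*T))
18967/(-13535) + (o(-27)/20731 - 1772/(-5515))/(-16884) = 18967/(-13535) + (((½)*(-141 - 27)/(-27))/20731 - 1772/(-5515))/(-16884) = 18967*(-1/13535) + (((½)*(-1/27)*(-168))*(1/20731) - 1772*(-1/5515))*(-1/16884) = -18967/13535 + ((28/9)*(1/20731) + 1772/5515)*(-1/16884) = -18967/13535 + (28/186579 + 1772/5515)*(-1/16884) = -18967/13535 + (330772408/1028983185)*(-1/16884) = -18967/13535 - 82693102/4343338023885 = -16476242310032473/11757416030656695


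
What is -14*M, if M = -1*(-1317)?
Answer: -18438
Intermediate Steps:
M = 1317
-14*M = -14*1317 = -18438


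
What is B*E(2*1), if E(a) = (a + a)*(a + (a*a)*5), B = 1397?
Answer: 122936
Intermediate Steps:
E(a) = 2*a*(a + 5*a**2) (E(a) = (2*a)*(a + a**2*5) = (2*a)*(a + 5*a**2) = 2*a*(a + 5*a**2))
B*E(2*1) = 1397*((2*1)**2*(2 + 10*(2*1))) = 1397*(2**2*(2 + 10*2)) = 1397*(4*(2 + 20)) = 1397*(4*22) = 1397*88 = 122936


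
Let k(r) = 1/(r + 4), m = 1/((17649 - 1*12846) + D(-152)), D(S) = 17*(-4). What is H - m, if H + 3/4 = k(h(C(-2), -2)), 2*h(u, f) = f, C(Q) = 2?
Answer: -23687/56820 ≈ -0.41688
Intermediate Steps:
h(u, f) = f/2
D(S) = -68
m = 1/4735 (m = 1/((17649 - 1*12846) - 68) = 1/((17649 - 12846) - 68) = 1/(4803 - 68) = 1/4735 ≈ 0.00021119)
k(r) = 1/(4 + r)
H = -5/12 (H = -¾ + 1/(4 + (½)*(-2)) = -¾ + 1/(4 - 1) = -¾ + 1/3 = -¾ + ⅓ = -5/12 ≈ -0.41667)
H - m = -5/12 - 1*1/4735 = -5/12 - 1/4735 = -23687/56820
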